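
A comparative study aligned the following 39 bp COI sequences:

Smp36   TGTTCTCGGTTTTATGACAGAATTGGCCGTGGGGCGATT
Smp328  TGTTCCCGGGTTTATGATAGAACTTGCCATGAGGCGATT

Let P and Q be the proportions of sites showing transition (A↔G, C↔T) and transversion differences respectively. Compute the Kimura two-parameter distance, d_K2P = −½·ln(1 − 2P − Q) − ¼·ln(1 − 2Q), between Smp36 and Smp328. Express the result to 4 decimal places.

0.2109

The sequences differ at positions 6 (T/C, transition), 10 (T/G, transversion), 18 (C/T, transition), 23 (T/C, transition), 25 (G/T, transversion), 29 (G/A, transition), 32 (G/A, transition).
Of the 7 differences, 5 transitions and 2 transversions over 39 sites: P = 5/39 = 0.128205, Q = 2/39 = 0.051282.
d = −0.5·ln(0.692308) − 0.25·ln(0.897436) = −0.5·(-0.367724) − 0.25·(-0.108213) = 0.2109.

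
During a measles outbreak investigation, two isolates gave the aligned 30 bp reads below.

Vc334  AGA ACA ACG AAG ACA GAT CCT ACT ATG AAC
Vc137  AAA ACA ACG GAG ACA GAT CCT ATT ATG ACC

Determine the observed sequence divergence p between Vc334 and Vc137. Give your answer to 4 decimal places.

Differing sites — 2:G/A; 10:A/G; 23:C/T; 29:A/C.
There are 4 differences over 30 sites, so p = 4/30 = 0.1333.

0.1333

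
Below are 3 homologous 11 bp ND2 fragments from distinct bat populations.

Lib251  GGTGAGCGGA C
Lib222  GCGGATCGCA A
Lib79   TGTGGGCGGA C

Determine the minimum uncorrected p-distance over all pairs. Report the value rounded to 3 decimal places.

Pairwise Hamming distances:
  Lib251 vs Lib222: 5
  Lib251 vs Lib79: 2
  Lib222 vs Lib79: 7
The smallest is 2 mismatches, between Lib251 and Lib79; p = 2/11 = 0.182.

0.182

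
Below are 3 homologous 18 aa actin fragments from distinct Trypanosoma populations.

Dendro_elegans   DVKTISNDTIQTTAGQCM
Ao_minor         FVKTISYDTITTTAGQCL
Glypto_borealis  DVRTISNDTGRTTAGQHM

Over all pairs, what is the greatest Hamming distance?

7

Pairwise Hamming distances:
  Dendro_elegans vs Ao_minor: 4
  Dendro_elegans vs Glypto_borealis: 4
  Ao_minor vs Glypto_borealis: 7
The largest is 7, between Ao_minor and Glypto_borealis.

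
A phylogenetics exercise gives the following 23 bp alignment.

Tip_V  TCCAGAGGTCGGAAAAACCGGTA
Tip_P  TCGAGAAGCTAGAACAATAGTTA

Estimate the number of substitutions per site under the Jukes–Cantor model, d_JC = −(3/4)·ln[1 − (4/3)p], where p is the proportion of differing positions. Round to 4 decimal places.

Mismatches occur at site 3 (C↔G), site 7 (G↔A), site 9 (T↔C), site 10 (C↔T), site 11 (G↔A), site 15 (A↔C), site 18 (C↔T), site 19 (C↔A), site 21 (G↔T).
p = 9/23 = 0.391304.
d = −0.75 · ln(1 − (4/3)·0.391304) = −0.75 · ln(0.478261) = −0.75 · (-0.737599) = 0.5532.

0.5532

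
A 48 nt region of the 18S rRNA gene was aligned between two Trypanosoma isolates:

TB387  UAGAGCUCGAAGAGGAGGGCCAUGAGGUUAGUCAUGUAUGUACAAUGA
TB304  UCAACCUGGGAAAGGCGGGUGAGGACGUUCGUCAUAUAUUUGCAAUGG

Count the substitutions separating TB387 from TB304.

16

Mismatches occur at site 2 (A↔C), site 3 (G↔A), site 5 (G↔C), site 8 (C↔G), site 10 (A↔G), site 12 (G↔A), site 16 (A↔C), site 20 (C↔U), site 21 (C↔G), site 23 (U↔G), site 26 (G↔C), site 30 (A↔C), site 36 (G↔A), site 40 (G↔U), site 42 (A↔G), site 48 (A↔G).
That gives 16 mismatches out of 48 aligned sites, so the Hamming distance is 16.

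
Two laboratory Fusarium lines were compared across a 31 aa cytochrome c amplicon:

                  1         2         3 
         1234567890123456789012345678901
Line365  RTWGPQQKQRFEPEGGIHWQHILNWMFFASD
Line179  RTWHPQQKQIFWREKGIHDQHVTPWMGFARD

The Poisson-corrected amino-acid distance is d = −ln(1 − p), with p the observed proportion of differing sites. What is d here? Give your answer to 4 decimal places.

0.4383

Mismatches occur at site 4 (G→H), site 10 (R→I), site 12 (E→W), site 13 (P→R), site 15 (G→K), site 19 (W→D), site 22 (I→V), site 23 (L→T), site 24 (N→P), site 27 (F→G), site 30 (S→R).
p = 11/31 = 0.354839.
d = −ln(1 − 0.354839) = −ln(0.645161) = 0.4383.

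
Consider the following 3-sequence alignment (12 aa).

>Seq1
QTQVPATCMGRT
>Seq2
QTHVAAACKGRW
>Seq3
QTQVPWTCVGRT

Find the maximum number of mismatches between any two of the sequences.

Pairwise Hamming distances:
  Seq1 vs Seq2: 5
  Seq1 vs Seq3: 2
  Seq2 vs Seq3: 6
The largest is 6, between Seq2 and Seq3.

6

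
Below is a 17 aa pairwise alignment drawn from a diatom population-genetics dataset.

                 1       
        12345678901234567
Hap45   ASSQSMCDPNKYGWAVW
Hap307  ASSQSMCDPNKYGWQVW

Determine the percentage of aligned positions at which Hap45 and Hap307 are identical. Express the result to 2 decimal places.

94.12%

A single mismatch occurs at site 15 (A→Q).
16 of the 17 sites match, so the percent identity is 16/17 × 100 = 94.12%.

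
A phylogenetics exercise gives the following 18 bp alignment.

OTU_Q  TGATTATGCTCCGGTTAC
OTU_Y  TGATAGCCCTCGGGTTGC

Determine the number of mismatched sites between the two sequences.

Differing sites — 5:T/A; 6:A/G; 7:T/C; 8:G/C; 12:C/G; 17:A/G.
That gives 6 mismatches out of 18 aligned sites, so the Hamming distance is 6.

6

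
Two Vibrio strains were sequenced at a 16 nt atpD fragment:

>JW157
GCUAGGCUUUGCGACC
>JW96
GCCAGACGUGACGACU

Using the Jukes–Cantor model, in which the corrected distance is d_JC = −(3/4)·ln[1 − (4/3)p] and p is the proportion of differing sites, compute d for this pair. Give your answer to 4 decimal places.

The sequences differ at positions 3 (U/C), 6 (G/A), 8 (U/G), 10 (U/G), 11 (G/A), 16 (C/U).
p = 6/16 = 0.375000.
d = −0.75 · ln(1 − (4/3)·0.375000) = −0.75 · ln(0.500000) = −0.75 · (-0.693147) = 0.5199.

0.5199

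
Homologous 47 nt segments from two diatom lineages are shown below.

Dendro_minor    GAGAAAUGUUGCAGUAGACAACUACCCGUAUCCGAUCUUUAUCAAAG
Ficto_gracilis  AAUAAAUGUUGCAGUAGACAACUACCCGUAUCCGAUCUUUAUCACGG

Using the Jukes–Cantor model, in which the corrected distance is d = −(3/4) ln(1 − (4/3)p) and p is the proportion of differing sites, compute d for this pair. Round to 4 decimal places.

0.0903

Mismatches occur at site 1 (G/A), site 3 (G/U), site 45 (A/C), site 46 (A/G).
p = 4/47 = 0.085106.
d = −0.75 · ln(1 − (4/3)·0.085106) = −0.75 · ln(0.886525) = −0.75 · (-0.120446) = 0.0903.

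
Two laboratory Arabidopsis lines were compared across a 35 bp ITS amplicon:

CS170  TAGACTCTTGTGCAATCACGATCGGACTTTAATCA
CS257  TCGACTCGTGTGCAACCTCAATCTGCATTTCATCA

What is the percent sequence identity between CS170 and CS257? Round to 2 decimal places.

74.29%

Differing sites — 2:A/C; 8:T/G; 16:T/C; 18:A/T; 20:G/A; 24:G/T; 26:A/C; 27:C/A; 31:A/C.
26 of the 35 sites match, so the percent identity is 26/35 × 100 = 74.29%.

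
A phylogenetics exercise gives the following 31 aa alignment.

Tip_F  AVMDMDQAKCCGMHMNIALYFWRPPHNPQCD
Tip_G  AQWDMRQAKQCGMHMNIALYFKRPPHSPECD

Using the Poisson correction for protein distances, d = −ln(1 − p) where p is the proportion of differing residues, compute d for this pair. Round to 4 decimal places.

The sequences differ at positions 2 (V/Q), 3 (M/W), 6 (D/R), 10 (C/Q), 22 (W/K), 27 (N/S), 29 (Q/E).
p = 7/31 = 0.225806.
d = −ln(1 − 0.225806) = −ln(0.774194) = 0.2559.

0.2559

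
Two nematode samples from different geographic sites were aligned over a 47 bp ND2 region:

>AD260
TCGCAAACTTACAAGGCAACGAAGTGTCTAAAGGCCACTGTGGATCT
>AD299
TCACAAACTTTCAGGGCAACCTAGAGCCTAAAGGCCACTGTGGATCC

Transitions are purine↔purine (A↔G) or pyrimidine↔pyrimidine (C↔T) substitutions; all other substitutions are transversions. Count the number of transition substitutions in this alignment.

4

The sequences differ at positions 3 (G/A, transition), 11 (A/T, transversion), 14 (A/G, transition), 21 (G/C, transversion), 22 (A/T, transversion), 25 (T/A, transversion), 27 (T/C, transition), 47 (T/C, transition).
Of the 8 differences, 4 transitions and 4 transversions, so the answer is 4.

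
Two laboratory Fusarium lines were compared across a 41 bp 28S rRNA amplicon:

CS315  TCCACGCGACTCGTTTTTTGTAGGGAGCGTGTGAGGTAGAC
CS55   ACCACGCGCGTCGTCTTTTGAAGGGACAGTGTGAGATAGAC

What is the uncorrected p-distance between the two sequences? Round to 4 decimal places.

The sequences differ at positions 1 (T/A), 9 (A/C), 10 (C/G), 15 (T/C), 21 (T/A), 27 (G/C), 28 (C/A), 36 (G/A).
There are 8 differences over 41 sites, so p = 8/41 = 0.1951.

0.1951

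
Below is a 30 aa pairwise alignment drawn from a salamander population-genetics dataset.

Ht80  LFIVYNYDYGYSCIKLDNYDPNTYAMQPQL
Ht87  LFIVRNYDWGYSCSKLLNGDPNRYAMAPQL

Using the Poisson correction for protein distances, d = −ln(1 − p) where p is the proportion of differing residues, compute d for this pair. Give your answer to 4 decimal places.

Differing sites — 5:Y/R; 9:Y/W; 14:I/S; 17:D/L; 19:Y/G; 23:T/R; 27:Q/A.
p = 7/30 = 0.233333.
d = −ln(1 − 0.233333) = −ln(0.766667) = 0.2657.

0.2657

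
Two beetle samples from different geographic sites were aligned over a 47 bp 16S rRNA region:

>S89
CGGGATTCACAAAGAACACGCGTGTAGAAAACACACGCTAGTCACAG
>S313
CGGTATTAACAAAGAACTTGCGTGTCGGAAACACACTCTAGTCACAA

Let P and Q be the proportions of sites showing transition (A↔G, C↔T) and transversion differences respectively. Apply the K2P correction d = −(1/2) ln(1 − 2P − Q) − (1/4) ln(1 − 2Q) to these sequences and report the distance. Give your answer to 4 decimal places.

0.1931

Mismatches occur at site 4 (G→T, transversion), site 8 (C→A, transversion), site 18 (A→T, transversion), site 19 (C→T, transition), site 26 (A→C, transversion), site 28 (A→G, transition), site 37 (G→T, transversion), site 47 (G→A, transition).
Of the 8 differences, 3 transitions and 5 transversions over 47 sites: P = 3/47 = 0.063830, Q = 5/47 = 0.106383.
d = −0.5·ln(0.765957) − 0.25·ln(0.787234) = −0.5·(-0.266629) − 0.25·(-0.239230) = 0.1931.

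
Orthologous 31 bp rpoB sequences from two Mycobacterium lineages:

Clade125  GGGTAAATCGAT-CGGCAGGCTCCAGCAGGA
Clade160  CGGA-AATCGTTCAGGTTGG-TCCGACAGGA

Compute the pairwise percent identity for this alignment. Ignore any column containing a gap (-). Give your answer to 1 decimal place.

71.4%

Excluding the 3 gap columns leaves 28 comparable sites.
Mismatches occur at site 1 (G/C), site 4 (T/A), site 11 (A/T), site 14 (C/A), site 17 (C/T), site 18 (A/T), site 25 (A/G), site 26 (G/A).
20 of the 28 comparable sites match, so the percent identity is 20/28 × 100 = 71.4%.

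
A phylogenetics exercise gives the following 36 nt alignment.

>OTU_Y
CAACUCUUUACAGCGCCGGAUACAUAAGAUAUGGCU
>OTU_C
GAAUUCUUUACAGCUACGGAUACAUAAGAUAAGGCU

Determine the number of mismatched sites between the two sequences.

5

Differing sites — 1:C/G; 4:C/U; 15:G/U; 16:C/A; 32:U/A.
That gives 5 mismatches out of 36 aligned sites, so the Hamming distance is 5.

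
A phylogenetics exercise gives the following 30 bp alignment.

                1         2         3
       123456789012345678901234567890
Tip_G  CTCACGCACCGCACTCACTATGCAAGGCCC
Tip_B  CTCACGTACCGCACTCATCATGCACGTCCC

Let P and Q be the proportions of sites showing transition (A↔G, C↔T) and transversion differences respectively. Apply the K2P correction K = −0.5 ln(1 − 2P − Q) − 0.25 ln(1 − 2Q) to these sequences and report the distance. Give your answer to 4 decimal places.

0.1909

The sequences differ at positions 7 (C/T, transition), 18 (C/T, transition), 19 (T/C, transition), 25 (A/C, transversion), 27 (G/T, transversion).
Of the 5 differences, 3 transitions and 2 transversions over 30 sites: P = 3/30 = 0.100000, Q = 2/30 = 0.066667.
d = −0.5·ln(0.733333) − 0.25·ln(0.866666) = −0.5·(-0.310155) − 0.25·(-0.143102) = 0.1909.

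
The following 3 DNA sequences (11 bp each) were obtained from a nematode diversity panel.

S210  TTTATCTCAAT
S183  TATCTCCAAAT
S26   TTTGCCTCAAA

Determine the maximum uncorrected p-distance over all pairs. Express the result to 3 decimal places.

0.545

Pairwise Hamming distances:
  S210 vs S183: 4
  S210 vs S26: 3
  S183 vs S26: 6
The largest is 6 mismatches, between S183 and S26; p = 6/11 = 0.545.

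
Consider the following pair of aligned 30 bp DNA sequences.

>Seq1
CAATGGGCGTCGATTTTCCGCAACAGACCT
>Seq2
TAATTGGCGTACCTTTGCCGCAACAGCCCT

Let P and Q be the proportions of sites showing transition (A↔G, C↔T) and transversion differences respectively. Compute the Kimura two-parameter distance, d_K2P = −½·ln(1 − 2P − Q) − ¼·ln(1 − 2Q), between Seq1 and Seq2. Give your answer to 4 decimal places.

0.2828

The sequences differ at positions 1 (C/T, transition), 5 (G/T, transversion), 11 (C/A, transversion), 12 (G/C, transversion), 13 (A/C, transversion), 17 (T/G, transversion), 27 (A/C, transversion).
Of the 7 differences, 1 transition and 6 transversions over 30 sites: P = 1/30 = 0.033333, Q = 6/30 = 0.200000.
d = −0.5·ln(0.733334) − 0.25·ln(0.600000) = −0.5·(-0.310154) − 0.25·(-0.510826) = 0.2828.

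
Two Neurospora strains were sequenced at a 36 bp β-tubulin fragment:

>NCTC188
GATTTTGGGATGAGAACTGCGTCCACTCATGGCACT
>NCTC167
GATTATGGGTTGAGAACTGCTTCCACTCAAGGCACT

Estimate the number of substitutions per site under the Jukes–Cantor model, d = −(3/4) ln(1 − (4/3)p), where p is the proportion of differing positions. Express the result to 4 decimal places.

0.1203

Differing sites — 5:T/A; 10:A/T; 21:G/T; 30:T/A.
p = 4/36 = 0.111111.
d = −0.75 · ln(1 − (4/3)·0.111111) = −0.75 · ln(0.851852) = −0.75 · (-0.160342) = 0.1203.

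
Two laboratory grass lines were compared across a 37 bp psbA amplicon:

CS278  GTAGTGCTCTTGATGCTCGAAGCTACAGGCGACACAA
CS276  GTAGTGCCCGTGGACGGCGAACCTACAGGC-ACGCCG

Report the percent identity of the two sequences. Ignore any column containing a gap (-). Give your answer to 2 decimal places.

Excluding the 1 gap column leaves 36 comparable sites.
The sequences differ at positions 8 (T/C), 10 (T/G), 13 (A/G), 14 (T/A), 15 (G/C), 16 (C/G), 17 (T/G), 22 (G/C), 34 (A/G), 36 (A/C), 37 (A/G).
25 of the 36 comparable sites match, so the percent identity is 25/36 × 100 = 69.44%.

69.44%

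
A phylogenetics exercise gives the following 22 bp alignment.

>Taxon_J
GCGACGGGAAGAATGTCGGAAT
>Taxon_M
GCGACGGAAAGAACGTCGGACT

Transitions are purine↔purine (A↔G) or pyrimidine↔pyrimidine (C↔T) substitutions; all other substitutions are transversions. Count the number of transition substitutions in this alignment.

2

Differing sites — 8:G/A (Ti); 14:T/C (Ti); 21:A/C (Tv).
Of the 3 differences, 2 transitions and 1 transversion, so the answer is 2.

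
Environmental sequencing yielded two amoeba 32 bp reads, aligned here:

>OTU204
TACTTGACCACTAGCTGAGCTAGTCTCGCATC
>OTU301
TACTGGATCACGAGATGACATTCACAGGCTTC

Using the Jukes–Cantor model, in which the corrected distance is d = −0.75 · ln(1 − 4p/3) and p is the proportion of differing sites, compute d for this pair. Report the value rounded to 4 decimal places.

0.5199

The sequences differ at positions 5 (T/G), 8 (C/T), 12 (T/G), 15 (C/A), 19 (G/C), 20 (C/A), 22 (A/T), 23 (G/C), 24 (T/A), 26 (T/A), 27 (C/G), 30 (A/T).
p = 12/32 = 0.375000.
d = −0.75 · ln(1 − (4/3)·0.375000) = −0.75 · ln(0.500000) = −0.75 · (-0.693147) = 0.5199.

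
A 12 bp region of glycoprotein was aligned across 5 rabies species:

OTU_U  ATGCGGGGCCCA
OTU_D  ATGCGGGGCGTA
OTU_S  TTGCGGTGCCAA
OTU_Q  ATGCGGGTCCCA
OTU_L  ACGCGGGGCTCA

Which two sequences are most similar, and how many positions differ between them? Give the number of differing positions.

Pairwise Hamming distances:
  OTU_U vs OTU_D: 2
  OTU_U vs OTU_S: 3
  OTU_U vs OTU_Q: 1
  OTU_U vs OTU_L: 2
  OTU_D vs OTU_S: 4
  OTU_D vs OTU_Q: 3
  OTU_D vs OTU_L: 3
  OTU_S vs OTU_Q: 4
  OTU_S vs OTU_L: 5
  OTU_Q vs OTU_L: 3
The smallest is 1, between OTU_U and OTU_Q.

1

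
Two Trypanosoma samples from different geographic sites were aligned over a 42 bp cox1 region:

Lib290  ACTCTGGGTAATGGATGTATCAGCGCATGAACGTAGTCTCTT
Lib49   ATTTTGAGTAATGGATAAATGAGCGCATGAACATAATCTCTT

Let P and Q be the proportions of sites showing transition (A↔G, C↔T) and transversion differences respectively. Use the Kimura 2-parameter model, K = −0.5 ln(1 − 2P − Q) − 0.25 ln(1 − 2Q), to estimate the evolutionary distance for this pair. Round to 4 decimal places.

The sequences differ at positions 2 (C/T, transition), 4 (C/T, transition), 7 (G/A, transition), 17 (G/A, transition), 18 (T/A, transversion), 21 (C/G, transversion), 33 (G/A, transition), 36 (G/A, transition).
Of the 8 differences, 6 transitions and 2 transversions over 42 sites: P = 6/42 = 0.142857, Q = 2/42 = 0.047619.
d = −0.5·ln(0.666667) − 0.25·ln(0.904762) = −0.5·(-0.405465) − 0.25·(-0.100083) = 0.2278.

0.2278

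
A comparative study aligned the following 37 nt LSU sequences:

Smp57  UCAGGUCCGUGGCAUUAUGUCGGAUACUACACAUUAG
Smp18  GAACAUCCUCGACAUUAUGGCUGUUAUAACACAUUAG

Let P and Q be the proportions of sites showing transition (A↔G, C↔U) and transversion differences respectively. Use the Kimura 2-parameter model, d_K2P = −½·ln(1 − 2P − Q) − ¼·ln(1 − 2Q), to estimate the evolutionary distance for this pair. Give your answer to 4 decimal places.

0.4248

Differing sites — 1:U/G (Tv); 2:C/A (Tv); 4:G/C (Tv); 5:G/A (Ti); 9:G/U (Tv); 10:U/C (Ti); 12:G/A (Ti); 20:U/G (Tv); 22:G/U (Tv); 24:A/U (Tv); 27:C/U (Ti); 28:U/A (Tv).
Of the 12 differences, 4 transitions and 8 transversions over 37 sites: P = 4/37 = 0.108108, Q = 8/37 = 0.216216.
d = −0.5·ln(0.567568) − 0.25·ln(0.567568) = −0.5·(-0.566395) − 0.25·(-0.566395) = 0.4248.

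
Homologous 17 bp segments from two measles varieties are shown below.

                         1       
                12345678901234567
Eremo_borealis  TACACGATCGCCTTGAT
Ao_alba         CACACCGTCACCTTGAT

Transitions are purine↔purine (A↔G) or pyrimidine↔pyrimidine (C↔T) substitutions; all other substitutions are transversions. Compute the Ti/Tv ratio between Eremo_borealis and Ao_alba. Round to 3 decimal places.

3.000

Mismatches occur at site 1 (T→C, transition), site 6 (G→C, transversion), site 7 (A→G, transition), site 10 (G→A, transition).
Of the 4 differences, 3 transitions and 1 transversion, so Ti/Tv = 3/1 = 3.000.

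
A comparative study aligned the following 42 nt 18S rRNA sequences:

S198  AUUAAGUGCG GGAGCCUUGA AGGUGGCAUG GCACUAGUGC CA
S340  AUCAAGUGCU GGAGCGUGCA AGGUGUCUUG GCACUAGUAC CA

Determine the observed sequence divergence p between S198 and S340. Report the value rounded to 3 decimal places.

Differing sites — 3:U/C; 10:G/U; 16:C/G; 18:U/G; 19:G/C; 26:G/U; 28:A/U; 39:G/A.
There are 8 differences over 42 sites, so p = 8/42 = 0.190.

0.190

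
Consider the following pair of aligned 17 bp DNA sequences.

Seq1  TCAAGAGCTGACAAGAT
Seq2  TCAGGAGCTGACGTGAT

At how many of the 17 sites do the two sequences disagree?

3

Mismatches occur at site 4 (A/G), site 13 (A/G), site 14 (A/T).
That gives 3 mismatches out of 17 aligned sites, so the Hamming distance is 3.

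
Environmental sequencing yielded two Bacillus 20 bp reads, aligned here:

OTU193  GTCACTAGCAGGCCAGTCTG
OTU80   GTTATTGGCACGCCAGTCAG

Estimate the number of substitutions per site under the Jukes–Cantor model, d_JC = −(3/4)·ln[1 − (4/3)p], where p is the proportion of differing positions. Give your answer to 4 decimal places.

0.3041

Mismatches occur at site 3 (C/T), site 5 (C/T), site 7 (A/G), site 11 (G/C), site 19 (T/A).
p = 5/20 = 0.250000.
d = −0.75 · ln(1 − (4/3)·0.250000) = −0.75 · ln(0.666667) = −0.75 · (-0.405465) = 0.3041.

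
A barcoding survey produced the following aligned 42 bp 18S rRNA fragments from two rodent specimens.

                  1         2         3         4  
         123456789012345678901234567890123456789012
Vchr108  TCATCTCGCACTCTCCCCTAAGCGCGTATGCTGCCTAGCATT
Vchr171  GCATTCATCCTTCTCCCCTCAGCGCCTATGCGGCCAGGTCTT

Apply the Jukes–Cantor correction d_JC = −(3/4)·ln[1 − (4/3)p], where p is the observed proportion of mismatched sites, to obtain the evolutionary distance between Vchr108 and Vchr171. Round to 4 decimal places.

0.4408

Differing sites — 1:T/G; 5:C/T; 6:T/C; 7:C/A; 8:G/T; 10:A/C; 11:C/T; 20:A/C; 26:G/C; 32:T/G; 36:T/A; 37:A/G; 39:C/T; 40:A/C.
p = 14/42 = 0.333333.
d = −0.75 · ln(1 − (4/3)·0.333333) = −0.75 · ln(0.555556) = −0.75 · (-0.587786) = 0.4408.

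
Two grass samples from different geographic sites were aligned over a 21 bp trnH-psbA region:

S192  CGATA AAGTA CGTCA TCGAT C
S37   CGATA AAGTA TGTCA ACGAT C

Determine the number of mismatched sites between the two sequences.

Differing sites — 11:C/T; 16:T/A.
That gives 2 mismatches out of 21 aligned sites, so the Hamming distance is 2.

2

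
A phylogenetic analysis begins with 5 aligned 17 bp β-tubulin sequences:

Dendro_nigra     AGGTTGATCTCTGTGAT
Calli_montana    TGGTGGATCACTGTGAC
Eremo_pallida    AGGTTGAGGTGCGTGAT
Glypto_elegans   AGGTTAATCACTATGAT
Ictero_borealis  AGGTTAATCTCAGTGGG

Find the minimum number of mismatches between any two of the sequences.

Pairwise Hamming distances:
  Dendro_nigra vs Calli_montana: 4
  Dendro_nigra vs Eremo_pallida: 4
  Dendro_nigra vs Glypto_elegans: 3
  Dendro_nigra vs Ictero_borealis: 4
  Calli_montana vs Eremo_pallida: 8
  Calli_montana vs Glypto_elegans: 5
  Calli_montana vs Ictero_borealis: 7
  Eremo_pallida vs Glypto_elegans: 7
  Eremo_pallida vs Ictero_borealis: 7
  Glypto_elegans vs Ictero_borealis: 5
The smallest is 3, between Dendro_nigra and Glypto_elegans.

3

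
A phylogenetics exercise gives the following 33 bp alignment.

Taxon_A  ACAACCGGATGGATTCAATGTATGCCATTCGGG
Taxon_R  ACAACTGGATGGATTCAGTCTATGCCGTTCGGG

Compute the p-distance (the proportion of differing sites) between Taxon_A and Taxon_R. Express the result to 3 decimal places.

Mismatches occur at site 6 (C↔T), site 18 (A↔G), site 20 (G↔C), site 27 (A↔G).
There are 4 differences over 33 sites, so p = 4/33 = 0.121.

0.121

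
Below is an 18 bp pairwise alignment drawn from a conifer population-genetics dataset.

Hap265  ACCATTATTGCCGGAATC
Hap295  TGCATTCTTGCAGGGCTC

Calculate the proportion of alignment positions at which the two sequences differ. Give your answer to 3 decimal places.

0.333

Mismatches occur at site 1 (A↔T), site 2 (C↔G), site 7 (A↔C), site 12 (C↔A), site 15 (A↔G), site 16 (A↔C).
There are 6 differences over 18 sites, so p = 6/18 = 0.333.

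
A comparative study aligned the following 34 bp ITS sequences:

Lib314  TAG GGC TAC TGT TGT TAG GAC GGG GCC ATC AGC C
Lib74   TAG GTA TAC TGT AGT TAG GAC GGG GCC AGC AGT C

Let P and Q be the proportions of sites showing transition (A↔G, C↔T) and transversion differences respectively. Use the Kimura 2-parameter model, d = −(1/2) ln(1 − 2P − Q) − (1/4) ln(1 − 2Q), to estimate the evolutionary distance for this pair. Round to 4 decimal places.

0.1641

Differing sites — 5:G/T (Tv); 6:C/A (Tv); 13:T/A (Tv); 29:T/G (Tv); 33:C/T (Ti).
Of the 5 differences, 1 transition and 4 transversions over 34 sites: P = 1/34 = 0.029412, Q = 4/34 = 0.117647.
d = −0.5·ln(0.823529) − 0.25·ln(0.764706) = −0.5·(-0.194157) − 0.25·(-0.268264) = 0.1641.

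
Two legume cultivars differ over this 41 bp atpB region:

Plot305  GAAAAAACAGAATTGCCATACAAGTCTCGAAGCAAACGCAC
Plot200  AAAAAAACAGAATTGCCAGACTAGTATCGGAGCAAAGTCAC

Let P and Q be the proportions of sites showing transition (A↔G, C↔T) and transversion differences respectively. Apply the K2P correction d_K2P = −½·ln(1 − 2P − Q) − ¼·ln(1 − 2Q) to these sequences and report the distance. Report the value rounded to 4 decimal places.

0.1938

Mismatches occur at site 1 (G↔A, transition), site 19 (T↔G, transversion), site 22 (A↔T, transversion), site 26 (C↔A, transversion), site 30 (A↔G, transition), site 37 (C↔G, transversion), site 38 (G↔T, transversion).
Of the 7 differences, 2 transitions and 5 transversions over 41 sites: P = 2/41 = 0.048780, Q = 5/41 = 0.121951.
d = −0.5·ln(0.780489) − 0.25·ln(0.756098) = −0.5·(-0.247835) − 0.25·(-0.279584) = 0.1938.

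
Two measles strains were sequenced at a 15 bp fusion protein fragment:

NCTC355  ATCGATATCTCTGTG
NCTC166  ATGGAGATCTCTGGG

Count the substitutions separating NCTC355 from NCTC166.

3

Differing sites — 3:C/G; 6:T/G; 14:T/G.
That gives 3 mismatches out of 15 aligned sites, so the Hamming distance is 3.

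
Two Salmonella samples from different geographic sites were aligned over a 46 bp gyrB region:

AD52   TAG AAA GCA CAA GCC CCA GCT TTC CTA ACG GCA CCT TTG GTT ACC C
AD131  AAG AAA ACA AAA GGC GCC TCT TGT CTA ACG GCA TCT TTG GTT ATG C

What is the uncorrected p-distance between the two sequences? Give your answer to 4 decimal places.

The sequences differ at positions 1 (T/A), 7 (G/A), 10 (C/A), 14 (C/G), 16 (C/G), 18 (A/C), 19 (G/T), 23 (T/G), 24 (C/T), 34 (C/T), 44 (C/T), 45 (C/G).
There are 12 differences over 46 sites, so p = 12/46 = 0.2609.

0.2609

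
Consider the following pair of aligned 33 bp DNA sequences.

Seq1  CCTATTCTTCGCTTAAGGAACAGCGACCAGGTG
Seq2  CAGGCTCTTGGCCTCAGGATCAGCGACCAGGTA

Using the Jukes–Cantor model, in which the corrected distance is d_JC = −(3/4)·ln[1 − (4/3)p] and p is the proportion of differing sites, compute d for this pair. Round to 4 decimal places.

0.3390

Mismatches occur at site 2 (C↔A), site 3 (T↔G), site 4 (A↔G), site 5 (T↔C), site 10 (C↔G), site 13 (T↔C), site 15 (A↔C), site 20 (A↔T), site 33 (G↔A).
p = 9/33 = 0.272727.
d = −0.75 · ln(1 − (4/3)·0.272727) = −0.75 · ln(0.636364) = −0.75 · (-0.451985) = 0.3390.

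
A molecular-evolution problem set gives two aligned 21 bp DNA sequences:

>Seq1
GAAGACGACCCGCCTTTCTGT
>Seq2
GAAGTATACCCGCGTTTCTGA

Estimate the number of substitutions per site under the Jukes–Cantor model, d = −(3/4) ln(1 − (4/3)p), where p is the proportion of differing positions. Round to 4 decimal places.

0.2865

The sequences differ at positions 5 (A/T), 6 (C/A), 7 (G/T), 14 (C/G), 21 (T/A).
p = 5/21 = 0.238095.
d = −0.75 · ln(1 − (4/3)·0.238095) = −0.75 · ln(0.682540) = −0.75 · (-0.381934) = 0.2865.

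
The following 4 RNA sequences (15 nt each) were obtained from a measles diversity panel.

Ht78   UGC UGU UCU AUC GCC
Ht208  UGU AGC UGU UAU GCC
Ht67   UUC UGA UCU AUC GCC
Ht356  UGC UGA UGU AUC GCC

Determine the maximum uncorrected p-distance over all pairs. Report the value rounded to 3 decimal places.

Pairwise Hamming distances:
  Ht78 vs Ht208: 7
  Ht78 vs Ht67: 2
  Ht78 vs Ht356: 2
  Ht208 vs Ht67: 8
  Ht208 vs Ht356: 6
  Ht67 vs Ht356: 2
The largest is 8 mismatches, between Ht208 and Ht67; p = 8/15 = 0.533.

0.533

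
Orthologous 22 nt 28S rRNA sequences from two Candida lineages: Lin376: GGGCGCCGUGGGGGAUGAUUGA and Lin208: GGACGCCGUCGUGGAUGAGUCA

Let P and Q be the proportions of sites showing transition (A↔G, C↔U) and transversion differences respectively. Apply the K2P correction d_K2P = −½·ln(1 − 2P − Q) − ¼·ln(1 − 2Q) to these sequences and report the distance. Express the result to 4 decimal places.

Differing sites — 3:G/A (Ti); 10:G/C (Tv); 12:G/U (Tv); 19:U/G (Tv); 21:G/C (Tv).
Of the 5 differences, 1 transition and 4 transversions over 22 sites: P = 1/22 = 0.045455, Q = 4/22 = 0.181818.
d = −0.5·ln(0.727272) − 0.25·ln(0.636364) = −0.5·(-0.318455) − 0.25·(-0.451985) = 0.2722.

0.2722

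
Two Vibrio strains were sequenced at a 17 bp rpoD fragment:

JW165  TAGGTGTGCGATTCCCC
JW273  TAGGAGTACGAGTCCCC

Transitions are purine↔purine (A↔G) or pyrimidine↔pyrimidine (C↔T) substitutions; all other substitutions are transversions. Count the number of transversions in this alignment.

2

Mismatches occur at site 5 (T↔A, transversion), site 8 (G↔A, transition), site 12 (T↔G, transversion).
Of the 3 differences, 1 transition and 2 transversions, so the answer is 2.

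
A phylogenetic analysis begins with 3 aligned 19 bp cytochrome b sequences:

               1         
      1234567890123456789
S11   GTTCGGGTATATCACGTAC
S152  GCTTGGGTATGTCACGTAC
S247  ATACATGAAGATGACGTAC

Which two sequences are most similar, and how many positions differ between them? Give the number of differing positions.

3

Pairwise Hamming distances:
  S11 vs S152: 3
  S11 vs S247: 7
  S152 vs S247: 10
The smallest is 3, between S11 and S152.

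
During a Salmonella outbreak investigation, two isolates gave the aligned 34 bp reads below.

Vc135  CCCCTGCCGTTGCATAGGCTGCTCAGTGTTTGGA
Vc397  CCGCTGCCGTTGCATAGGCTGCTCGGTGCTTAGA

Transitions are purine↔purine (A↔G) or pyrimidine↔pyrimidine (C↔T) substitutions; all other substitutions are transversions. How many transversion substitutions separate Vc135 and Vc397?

1

Mismatches occur at site 3 (C↔G, transversion), site 25 (A↔G, transition), site 29 (T↔C, transition), site 32 (G↔A, transition).
Of the 4 differences, 3 transitions and 1 transversion, so the answer is 1.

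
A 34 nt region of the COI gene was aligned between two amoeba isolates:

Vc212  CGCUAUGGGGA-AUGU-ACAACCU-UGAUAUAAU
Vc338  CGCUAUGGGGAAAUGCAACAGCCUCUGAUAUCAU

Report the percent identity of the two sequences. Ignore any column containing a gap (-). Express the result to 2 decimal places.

90.32%

Excluding the 3 gap columns leaves 31 comparable sites.
The sequences differ at positions 16 (U/C), 21 (A/G), 32 (A/C).
28 of the 31 comparable sites match, so the percent identity is 28/31 × 100 = 90.32%.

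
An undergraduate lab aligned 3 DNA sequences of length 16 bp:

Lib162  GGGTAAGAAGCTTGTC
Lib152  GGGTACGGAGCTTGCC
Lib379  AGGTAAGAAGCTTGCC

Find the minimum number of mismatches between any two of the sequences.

2

Pairwise Hamming distances:
  Lib162 vs Lib152: 3
  Lib162 vs Lib379: 2
  Lib152 vs Lib379: 3
The smallest is 2, between Lib162 and Lib379.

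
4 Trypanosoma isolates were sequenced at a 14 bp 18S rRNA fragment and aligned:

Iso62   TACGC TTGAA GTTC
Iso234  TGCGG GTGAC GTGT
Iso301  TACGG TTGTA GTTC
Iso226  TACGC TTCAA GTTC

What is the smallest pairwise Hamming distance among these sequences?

Pairwise Hamming distances:
  Iso62 vs Iso234: 6
  Iso62 vs Iso301: 2
  Iso62 vs Iso226: 1
  Iso234 vs Iso301: 6
  Iso234 vs Iso226: 7
  Iso301 vs Iso226: 3
The smallest is 1, between Iso62 and Iso226.

1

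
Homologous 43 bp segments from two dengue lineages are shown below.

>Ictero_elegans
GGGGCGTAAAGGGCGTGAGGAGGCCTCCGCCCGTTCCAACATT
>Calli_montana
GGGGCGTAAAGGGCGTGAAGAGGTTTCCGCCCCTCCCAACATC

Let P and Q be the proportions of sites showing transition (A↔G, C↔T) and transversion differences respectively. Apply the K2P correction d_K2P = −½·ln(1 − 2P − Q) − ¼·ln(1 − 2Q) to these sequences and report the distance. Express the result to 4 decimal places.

0.1596

The sequences differ at positions 19 (G/A, transition), 24 (C/T, transition), 25 (C/T, transition), 33 (G/C, transversion), 35 (T/C, transition), 43 (T/C, transition).
Of the 6 differences, 5 transitions and 1 transversion over 43 sites: P = 5/43 = 0.116279, Q = 1/43 = 0.023256.
d = −0.5·ln(0.744186) − 0.25·ln(0.953488) = −0.5·(-0.295464) − 0.25·(-0.047628) = 0.1596.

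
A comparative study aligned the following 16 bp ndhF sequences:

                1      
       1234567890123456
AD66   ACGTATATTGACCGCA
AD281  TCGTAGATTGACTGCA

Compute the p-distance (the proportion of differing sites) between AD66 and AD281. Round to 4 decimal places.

The sequences differ at positions 1 (A/T), 6 (T/G), 13 (C/T).
There are 3 differences over 16 sites, so p = 3/16 = 0.1875.

0.1875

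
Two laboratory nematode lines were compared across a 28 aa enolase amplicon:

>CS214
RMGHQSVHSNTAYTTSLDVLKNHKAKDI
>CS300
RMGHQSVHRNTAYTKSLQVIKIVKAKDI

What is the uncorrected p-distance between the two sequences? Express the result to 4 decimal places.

0.2143

Differing sites — 9:S/R; 15:T/K; 18:D/Q; 20:L/I; 22:N/I; 23:H/V.
There are 6 differences over 28 sites, so p = 6/28 = 0.2143.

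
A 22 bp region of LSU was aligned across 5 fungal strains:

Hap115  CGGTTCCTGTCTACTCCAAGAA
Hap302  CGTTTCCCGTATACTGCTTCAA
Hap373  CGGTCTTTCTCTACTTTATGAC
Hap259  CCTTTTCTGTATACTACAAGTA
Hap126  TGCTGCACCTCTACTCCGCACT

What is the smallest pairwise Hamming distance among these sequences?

6

Pairwise Hamming distances:
  Hap115 vs Hap302: 7
  Hap115 vs Hap373: 8
  Hap115 vs Hap259: 6
  Hap115 vs Hap126: 11
  Hap302 vs Hap373: 12
  Hap302 vs Hap259: 8
  Hap302 vs Hap126: 12
  Hap373 vs Hap259: 11
  Hap373 vs Hap126: 13
  Hap259 vs Hap126: 15
The smallest is 6, between Hap115 and Hap259.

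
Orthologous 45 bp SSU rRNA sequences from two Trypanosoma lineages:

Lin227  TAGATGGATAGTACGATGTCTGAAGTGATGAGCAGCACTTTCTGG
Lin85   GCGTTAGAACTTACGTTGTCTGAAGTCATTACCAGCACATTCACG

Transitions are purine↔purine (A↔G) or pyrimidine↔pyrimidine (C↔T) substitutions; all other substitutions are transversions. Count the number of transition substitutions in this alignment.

Mismatches occur at site 1 (T↔G, transversion), site 2 (A↔C, transversion), site 4 (A↔T, transversion), site 6 (G↔A, transition), site 9 (T↔A, transversion), site 10 (A↔C, transversion), site 11 (G↔T, transversion), site 16 (A↔T, transversion), site 27 (G↔C, transversion), site 30 (G↔T, transversion), site 32 (G↔C, transversion), site 39 (T↔A, transversion), site 43 (T↔A, transversion), site 44 (G↔C, transversion).
Of the 14 differences, 1 transition and 13 transversions, so the answer is 1.

1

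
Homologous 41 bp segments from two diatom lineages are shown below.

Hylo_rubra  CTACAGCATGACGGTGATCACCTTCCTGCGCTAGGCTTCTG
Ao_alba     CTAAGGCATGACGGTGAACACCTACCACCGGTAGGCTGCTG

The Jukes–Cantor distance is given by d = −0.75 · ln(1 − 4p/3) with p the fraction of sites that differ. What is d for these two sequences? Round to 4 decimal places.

0.2260

The sequences differ at positions 4 (C/A), 5 (A/G), 18 (T/A), 24 (T/A), 27 (T/A), 28 (G/C), 31 (C/G), 38 (T/G).
p = 8/41 = 0.195122.
d = −0.75 · ln(1 − (4/3)·0.195122) = −0.75 · ln(0.739837) = −0.75 · (-0.301325) = 0.2260.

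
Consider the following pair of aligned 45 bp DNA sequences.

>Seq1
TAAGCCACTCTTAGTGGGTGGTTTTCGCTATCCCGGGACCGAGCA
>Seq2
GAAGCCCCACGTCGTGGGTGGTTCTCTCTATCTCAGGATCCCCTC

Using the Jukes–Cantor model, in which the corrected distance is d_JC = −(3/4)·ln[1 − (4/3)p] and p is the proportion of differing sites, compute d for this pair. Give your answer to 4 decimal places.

0.4408

The sequences differ at positions 1 (T/G), 7 (A/C), 9 (T/A), 11 (T/G), 13 (A/C), 24 (T/C), 27 (G/T), 33 (C/T), 35 (G/A), 39 (C/T), 41 (G/C), 42 (A/C), 43 (G/C), 44 (C/T), 45 (A/C).
p = 15/45 = 0.333333.
d = −0.75 · ln(1 − (4/3)·0.333333) = −0.75 · ln(0.555556) = −0.75 · (-0.587786) = 0.4408.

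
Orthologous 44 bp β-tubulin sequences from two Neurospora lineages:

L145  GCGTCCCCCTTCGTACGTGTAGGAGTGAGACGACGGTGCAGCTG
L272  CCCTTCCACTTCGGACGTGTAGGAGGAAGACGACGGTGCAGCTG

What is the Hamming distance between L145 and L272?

Mismatches occur at site 1 (G/C), site 3 (G/C), site 5 (C/T), site 8 (C/A), site 14 (T/G), site 26 (T/G), site 27 (G/A).
That gives 7 mismatches out of 44 aligned sites, so the Hamming distance is 7.

7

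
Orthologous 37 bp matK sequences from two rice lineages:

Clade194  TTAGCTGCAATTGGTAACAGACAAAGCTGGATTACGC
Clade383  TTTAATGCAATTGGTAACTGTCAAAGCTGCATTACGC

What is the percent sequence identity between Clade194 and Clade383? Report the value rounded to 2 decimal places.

83.78%

Mismatches occur at site 3 (A↔T), site 4 (G↔A), site 5 (C↔A), site 19 (A↔T), site 21 (A↔T), site 30 (G↔C).
31 of the 37 sites match, so the percent identity is 31/37 × 100 = 83.78%.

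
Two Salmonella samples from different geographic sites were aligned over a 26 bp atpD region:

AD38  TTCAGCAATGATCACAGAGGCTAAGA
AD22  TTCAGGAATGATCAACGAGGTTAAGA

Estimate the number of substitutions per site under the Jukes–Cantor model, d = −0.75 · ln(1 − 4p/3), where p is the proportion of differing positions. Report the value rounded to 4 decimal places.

0.1722

The sequences differ at positions 6 (C/G), 15 (C/A), 16 (A/C), 21 (C/T).
p = 4/26 = 0.153846.
d = −0.75 · ln(1 − (4/3)·0.153846) = −0.75 · ln(0.794872) = −0.75 · (-0.229574) = 0.1722.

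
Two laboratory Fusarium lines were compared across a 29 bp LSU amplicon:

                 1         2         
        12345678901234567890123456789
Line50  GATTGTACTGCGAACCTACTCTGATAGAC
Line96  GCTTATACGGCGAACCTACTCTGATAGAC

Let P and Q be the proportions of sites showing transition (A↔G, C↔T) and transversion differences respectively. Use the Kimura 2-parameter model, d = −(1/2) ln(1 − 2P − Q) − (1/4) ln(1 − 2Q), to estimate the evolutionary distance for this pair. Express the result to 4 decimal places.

Mismatches occur at site 2 (A/C, transversion), site 5 (G/A, transition), site 9 (T/G, transversion).
Of the 3 differences, 1 transition and 2 transversions over 29 sites: P = 1/29 = 0.034483, Q = 2/29 = 0.068966.
d = −0.5·ln(0.862068) − 0.25·ln(0.862068) = −0.5·(-0.148421) − 0.25·(-0.148421) = 0.1113.

0.1113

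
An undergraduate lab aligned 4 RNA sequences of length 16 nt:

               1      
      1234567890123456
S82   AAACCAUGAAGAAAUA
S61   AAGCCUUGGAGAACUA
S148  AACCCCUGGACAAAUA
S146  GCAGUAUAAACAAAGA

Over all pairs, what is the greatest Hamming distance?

11

Pairwise Hamming distances:
  S82 vs S61: 4
  S82 vs S148: 4
  S82 vs S146: 7
  S61 vs S148: 4
  S61 vs S146: 11
  S148 vs S146: 9
The largest is 11, between S61 and S146.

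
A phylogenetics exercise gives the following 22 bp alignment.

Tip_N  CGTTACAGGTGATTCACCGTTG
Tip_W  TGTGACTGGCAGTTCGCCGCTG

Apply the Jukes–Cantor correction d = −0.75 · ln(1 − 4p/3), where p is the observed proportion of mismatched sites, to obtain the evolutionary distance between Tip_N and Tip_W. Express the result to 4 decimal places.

0.4975

Mismatches occur at site 1 (C↔T), site 4 (T↔G), site 7 (A↔T), site 10 (T↔C), site 11 (G↔A), site 12 (A↔G), site 16 (A↔G), site 20 (T↔C).
p = 8/22 = 0.363636.
d = −0.75 · ln(1 − (4/3)·0.363636) = −0.75 · ln(0.515152) = −0.75 · (-0.663293) = 0.4975.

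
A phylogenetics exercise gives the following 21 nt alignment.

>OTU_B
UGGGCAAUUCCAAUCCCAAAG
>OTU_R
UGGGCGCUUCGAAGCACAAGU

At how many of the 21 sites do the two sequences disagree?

7

Differing sites — 6:A/G; 7:A/C; 11:C/G; 14:U/G; 16:C/A; 20:A/G; 21:G/U.
That gives 7 mismatches out of 21 aligned sites, so the Hamming distance is 7.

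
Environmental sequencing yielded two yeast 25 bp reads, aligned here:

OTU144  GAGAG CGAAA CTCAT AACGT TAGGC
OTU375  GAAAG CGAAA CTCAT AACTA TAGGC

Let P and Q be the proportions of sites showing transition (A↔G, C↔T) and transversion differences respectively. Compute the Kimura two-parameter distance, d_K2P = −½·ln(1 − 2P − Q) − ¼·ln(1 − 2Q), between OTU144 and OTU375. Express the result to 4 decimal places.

The sequences differ at positions 3 (G/A, transition), 19 (G/T, transversion), 20 (T/A, transversion).
Of the 3 differences, 1 transition and 2 transversions over 25 sites: P = 1/25 = 0.040000, Q = 2/25 = 0.080000.
d = −0.5·ln(0.840000) − 0.25·ln(0.840000) = −0.5·(-0.174353) − 0.25·(-0.174353) = 0.1308.

0.1308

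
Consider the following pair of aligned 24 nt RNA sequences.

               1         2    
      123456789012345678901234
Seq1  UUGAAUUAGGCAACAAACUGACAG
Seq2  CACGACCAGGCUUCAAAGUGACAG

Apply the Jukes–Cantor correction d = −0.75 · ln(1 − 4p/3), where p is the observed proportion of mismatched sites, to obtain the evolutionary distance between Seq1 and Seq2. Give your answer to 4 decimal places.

0.5199

The sequences differ at positions 1 (U/C), 2 (U/A), 3 (G/C), 4 (A/G), 6 (U/C), 7 (U/C), 12 (A/U), 13 (A/U), 18 (C/G).
p = 9/24 = 0.375000.
d = −0.75 · ln(1 − (4/3)·0.375000) = −0.75 · ln(0.500000) = −0.75 · (-0.693147) = 0.5199.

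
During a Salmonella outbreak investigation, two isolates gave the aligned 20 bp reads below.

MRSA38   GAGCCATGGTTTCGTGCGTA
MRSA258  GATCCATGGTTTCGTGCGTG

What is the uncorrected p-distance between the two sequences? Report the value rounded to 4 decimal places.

Differing sites — 3:G/T; 20:A/G.
There are 2 differences over 20 sites, so p = 2/20 = 0.1000.

0.1000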